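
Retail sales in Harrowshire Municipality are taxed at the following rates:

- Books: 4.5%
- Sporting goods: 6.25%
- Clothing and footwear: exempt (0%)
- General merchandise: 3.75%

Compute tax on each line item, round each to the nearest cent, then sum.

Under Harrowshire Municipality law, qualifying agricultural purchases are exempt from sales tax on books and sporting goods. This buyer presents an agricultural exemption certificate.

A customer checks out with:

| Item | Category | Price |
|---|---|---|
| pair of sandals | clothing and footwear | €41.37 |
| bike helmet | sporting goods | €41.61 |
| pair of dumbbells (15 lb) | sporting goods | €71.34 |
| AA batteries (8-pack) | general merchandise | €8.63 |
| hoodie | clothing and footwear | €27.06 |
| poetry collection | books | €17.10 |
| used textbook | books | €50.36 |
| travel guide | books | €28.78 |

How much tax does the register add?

€0.32

Pair of sandals €41.37: clothing and footwear → 0% → €0.00
Bike helmet €41.61: sporting goods, buyer-exempt → 0% → €0.00
Pair of dumbbells (15 lb) €71.34: sporting goods, buyer-exempt → 0% → €0.00
AA batteries (8-pack) €8.63: general merchandise → 3.75% → €0.32
Hoodie €27.06: clothing and footwear → 0% → €0.00
Poetry collection €17.10: books, buyer-exempt → 0% → €0.00
Used textbook €50.36: books, buyer-exempt → 0% → €0.00
Travel guide €28.78: books, buyer-exempt → 0% → €0.00
Total tax = €0.32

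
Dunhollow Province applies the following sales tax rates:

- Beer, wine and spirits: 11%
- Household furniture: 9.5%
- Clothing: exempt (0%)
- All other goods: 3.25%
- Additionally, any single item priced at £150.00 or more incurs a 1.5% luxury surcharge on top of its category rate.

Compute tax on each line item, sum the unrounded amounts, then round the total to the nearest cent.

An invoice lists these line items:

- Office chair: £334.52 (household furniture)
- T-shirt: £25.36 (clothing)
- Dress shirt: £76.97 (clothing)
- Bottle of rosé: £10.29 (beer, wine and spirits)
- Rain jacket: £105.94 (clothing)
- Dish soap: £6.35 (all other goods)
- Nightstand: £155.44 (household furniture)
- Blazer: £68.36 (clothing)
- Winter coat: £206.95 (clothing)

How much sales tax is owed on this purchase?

£58.34

Office chair £334.52: household furniture → 9.5% + 1.5% surcharge = 11% → £36.7972
T-shirt £25.36: clothing → 0% → £0.00
Dress shirt £76.97: clothing → 0% → £0.00
Bottle of rosé £10.29: beer, wine and spirits → 11% → £1.1319
Rain jacket £105.94: clothing → 0% → £0.00
Dish soap £6.35: all other goods → 3.25% → £0.206375
Nightstand £155.44: household furniture → 9.5% + 1.5% surcharge = 11% → £17.0984
Blazer £68.36: clothing → 0% → £0.00
Winter coat £206.95: clothing → 0% + 1.5% surcharge = 1.5% → £3.10425
Unrounded tax sum = £58.338125 → £58.34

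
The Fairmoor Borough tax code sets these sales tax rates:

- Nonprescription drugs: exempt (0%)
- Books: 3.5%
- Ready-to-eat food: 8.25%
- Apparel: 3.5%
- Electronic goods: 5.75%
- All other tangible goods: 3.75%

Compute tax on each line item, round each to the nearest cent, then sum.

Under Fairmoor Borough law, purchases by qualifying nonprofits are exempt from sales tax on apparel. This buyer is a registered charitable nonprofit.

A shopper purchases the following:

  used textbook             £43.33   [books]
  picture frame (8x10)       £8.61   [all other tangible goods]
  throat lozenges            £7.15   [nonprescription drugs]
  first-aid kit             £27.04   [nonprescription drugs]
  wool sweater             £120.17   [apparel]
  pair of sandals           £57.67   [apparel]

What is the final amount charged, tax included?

£265.81

Used textbook £43.33: books → 3.5% → £1.52
Picture frame (8x10) £8.61: all other tangible goods → 3.75% → £0.32
Throat lozenges £7.15: nonprescription drugs → 0% → £0.00
First-aid kit £27.04: nonprescription drugs → 0% → £0.00
Wool sweater £120.17: apparel, buyer-exempt → 0% → £0.00
Pair of sandals £57.67: apparel, buyer-exempt → 0% → £0.00
Subtotal = £263.97; tax = £1.84; total due = £265.81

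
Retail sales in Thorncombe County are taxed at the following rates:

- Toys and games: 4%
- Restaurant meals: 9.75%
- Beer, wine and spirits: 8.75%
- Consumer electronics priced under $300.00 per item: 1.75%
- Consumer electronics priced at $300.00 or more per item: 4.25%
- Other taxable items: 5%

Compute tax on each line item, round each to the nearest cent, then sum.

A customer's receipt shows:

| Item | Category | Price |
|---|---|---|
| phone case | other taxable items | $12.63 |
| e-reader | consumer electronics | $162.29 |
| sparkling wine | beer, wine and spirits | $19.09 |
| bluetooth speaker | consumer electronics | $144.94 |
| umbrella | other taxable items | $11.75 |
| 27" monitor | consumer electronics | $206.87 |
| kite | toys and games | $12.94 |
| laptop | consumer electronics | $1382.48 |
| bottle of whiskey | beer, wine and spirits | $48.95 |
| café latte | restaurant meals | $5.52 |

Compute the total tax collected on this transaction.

$75.99

Phone case $12.63: other taxable items → 5% → $0.63
E-reader $162.29: consumer electronics, under $300.00 → 1.75% → $2.84
Sparkling wine $19.09: beer, wine and spirits → 8.75% → $1.67
Bluetooth speaker $144.94: consumer electronics, under $300.00 → 1.75% → $2.54
Umbrella $11.75: other taxable items → 5% → $0.59
27" monitor $206.87: consumer electronics, under $300.00 → 1.75% → $3.62
Kite $12.94: toys and games → 4% → $0.52
Laptop $1382.48: consumer electronics, $300.00 or more → 4.25% → $58.76
Bottle of whiskey $48.95: beer, wine and spirits → 8.75% → $4.28
Café latte $5.52: restaurant meals → 9.75% → $0.54
Total tax = $0.63 + $2.84 + $1.67 + $2.54 + $0.59 + $3.62 + $0.52 + $58.76 + $4.28 + $0.54 = $75.99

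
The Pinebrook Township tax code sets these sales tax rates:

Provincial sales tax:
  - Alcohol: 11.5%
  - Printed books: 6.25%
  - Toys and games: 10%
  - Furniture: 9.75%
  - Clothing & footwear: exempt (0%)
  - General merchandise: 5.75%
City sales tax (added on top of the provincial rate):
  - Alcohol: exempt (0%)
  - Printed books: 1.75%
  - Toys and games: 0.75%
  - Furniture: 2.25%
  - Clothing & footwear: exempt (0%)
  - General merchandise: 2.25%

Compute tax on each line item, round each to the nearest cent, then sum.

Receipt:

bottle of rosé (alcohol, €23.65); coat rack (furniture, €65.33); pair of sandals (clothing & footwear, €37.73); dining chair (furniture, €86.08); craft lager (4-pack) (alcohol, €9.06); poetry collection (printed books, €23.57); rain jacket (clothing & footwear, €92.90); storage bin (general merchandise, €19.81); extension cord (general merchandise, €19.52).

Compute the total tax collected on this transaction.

Bottle of rosé €23.65: alcohol → 11.5% + 0% city = 11.5% → €2.72
Coat rack €65.33: furniture → 9.75% + 2.25% city = 12% → €7.84
Pair of sandals €37.73: clothing & footwear → 0% + 0% city = 0% → €0.00
Dining chair €86.08: furniture → 9.75% + 2.25% city = 12% → €10.33
Craft lager (4-pack) €9.06: alcohol → 11.5% + 0% city = 11.5% → €1.04
Poetry collection €23.57: printed books → 6.25% + 1.75% city = 8% → €1.89
Rain jacket €92.90: clothing & footwear → 0% + 0% city = 0% → €0.00
Storage bin €19.81: general merchandise → 5.75% + 2.25% city = 8% → €1.58
Extension cord €19.52: general merchandise → 5.75% + 2.25% city = 8% → €1.56
Total tax = €2.72 + €7.84 + €10.33 + €1.04 + €1.89 + €1.58 + €1.56 = €26.96

€26.96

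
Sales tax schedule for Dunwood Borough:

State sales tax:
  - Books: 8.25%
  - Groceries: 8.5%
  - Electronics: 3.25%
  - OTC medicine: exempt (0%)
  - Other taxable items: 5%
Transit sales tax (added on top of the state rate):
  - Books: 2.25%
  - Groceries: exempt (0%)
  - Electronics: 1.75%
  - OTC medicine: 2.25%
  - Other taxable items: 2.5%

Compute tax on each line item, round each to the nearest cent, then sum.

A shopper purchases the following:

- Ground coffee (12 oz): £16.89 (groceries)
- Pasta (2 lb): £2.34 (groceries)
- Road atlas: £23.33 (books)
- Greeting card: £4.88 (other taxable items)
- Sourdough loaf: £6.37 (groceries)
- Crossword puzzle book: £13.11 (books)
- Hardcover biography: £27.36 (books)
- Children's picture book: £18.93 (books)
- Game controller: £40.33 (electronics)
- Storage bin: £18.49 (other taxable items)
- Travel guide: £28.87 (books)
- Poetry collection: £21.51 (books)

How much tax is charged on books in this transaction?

Road atlas £23.33: books → 8.25% + 2.25% transit = 10.5% → £2.45
Crossword puzzle book £13.11: books → 8.25% + 2.25% transit = 10.5% → £1.38
Hardcover biography £27.36: books → 8.25% + 2.25% transit = 10.5% → £2.87
Children's picture book £18.93: books → 8.25% + 2.25% transit = 10.5% → £1.99
Travel guide £28.87: books → 8.25% + 2.25% transit = 10.5% → £3.03
Poetry collection £21.51: books → 8.25% + 2.25% transit = 10.5% → £2.26
Tax on books = £2.45 + £1.38 + £2.87 + £1.99 + £3.03 + £2.26 = £13.98

£13.98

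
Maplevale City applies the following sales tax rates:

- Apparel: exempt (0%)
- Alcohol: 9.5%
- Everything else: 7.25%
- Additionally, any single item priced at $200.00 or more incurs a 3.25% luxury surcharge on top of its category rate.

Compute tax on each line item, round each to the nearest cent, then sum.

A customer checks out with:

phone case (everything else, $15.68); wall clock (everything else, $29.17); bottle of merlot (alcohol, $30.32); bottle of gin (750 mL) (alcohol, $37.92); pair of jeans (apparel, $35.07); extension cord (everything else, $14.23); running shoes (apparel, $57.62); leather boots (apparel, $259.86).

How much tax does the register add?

Phone case $15.68: everything else → 7.25% → $1.14
Wall clock $29.17: everything else → 7.25% → $2.11
Bottle of merlot $30.32: alcohol → 9.5% → $2.88
Bottle of gin (750 mL) $37.92: alcohol → 9.5% → $3.60
Pair of jeans $35.07: apparel → 0% → $0.00
Extension cord $14.23: everything else → 7.25% → $1.03
Running shoes $57.62: apparel → 0% → $0.00
Leather boots $259.86: apparel → 0% + 3.25% surcharge = 3.25% → $8.45
Total tax = $1.14 + $2.11 + $2.88 + $3.60 + $1.03 + $8.45 = $19.21

$19.21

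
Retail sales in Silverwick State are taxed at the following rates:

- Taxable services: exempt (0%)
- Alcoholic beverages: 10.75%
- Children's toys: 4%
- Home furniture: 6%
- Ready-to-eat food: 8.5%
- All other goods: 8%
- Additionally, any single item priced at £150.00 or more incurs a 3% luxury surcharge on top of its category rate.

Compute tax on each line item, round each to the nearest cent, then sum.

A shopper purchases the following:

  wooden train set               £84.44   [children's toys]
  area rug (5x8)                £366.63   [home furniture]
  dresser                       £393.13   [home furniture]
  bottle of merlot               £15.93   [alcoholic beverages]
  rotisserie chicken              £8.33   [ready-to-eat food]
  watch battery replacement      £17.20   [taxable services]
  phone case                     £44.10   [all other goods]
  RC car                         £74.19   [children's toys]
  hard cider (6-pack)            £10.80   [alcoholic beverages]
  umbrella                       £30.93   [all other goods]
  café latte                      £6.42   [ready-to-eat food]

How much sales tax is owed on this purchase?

Wooden train set £84.44: children's toys → 4% → £3.38
Area rug (5x8) £366.63: home furniture → 6% + 3% surcharge = 9% → £33.00
Dresser £393.13: home furniture → 6% + 3% surcharge = 9% → £35.38
Bottle of merlot £15.93: alcoholic beverages → 10.75% → £1.71
Rotisserie chicken £8.33: ready-to-eat food → 8.5% → £0.71
Watch battery replacement £17.20: taxable services → 0% → £0.00
Phone case £44.10: all other goods → 8% → £3.53
RC car £74.19: children's toys → 4% → £2.97
Hard cider (6-pack) £10.80: alcoholic beverages → 10.75% → £1.16
Umbrella £30.93: all other goods → 8% → £2.47
Café latte £6.42: ready-to-eat food → 8.5% → £0.55
Total tax = £3.38 + £33.00 + £35.38 + £1.71 + £0.71 + £3.53 + £2.97 + £1.16 + £2.47 + £0.55 = £84.86

£84.86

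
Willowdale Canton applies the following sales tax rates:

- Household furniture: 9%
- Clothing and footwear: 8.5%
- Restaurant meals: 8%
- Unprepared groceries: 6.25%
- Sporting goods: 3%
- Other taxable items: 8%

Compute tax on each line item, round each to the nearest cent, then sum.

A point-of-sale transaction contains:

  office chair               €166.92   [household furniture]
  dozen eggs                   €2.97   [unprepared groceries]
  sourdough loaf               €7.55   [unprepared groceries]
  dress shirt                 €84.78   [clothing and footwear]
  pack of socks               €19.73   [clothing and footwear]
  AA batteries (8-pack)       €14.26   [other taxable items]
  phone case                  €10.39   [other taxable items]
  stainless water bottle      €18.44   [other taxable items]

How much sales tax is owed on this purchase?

Office chair €166.92: household furniture → 9% → €15.02
Dozen eggs €2.97: unprepared groceries → 6.25% → €0.19
Sourdough loaf €7.55: unprepared groceries → 6.25% → €0.47
Dress shirt €84.78: clothing and footwear → 8.5% → €7.21
Pack of socks €19.73: clothing and footwear → 8.5% → €1.68
AA batteries (8-pack) €14.26: other taxable items → 8% → €1.14
Phone case €10.39: other taxable items → 8% → €0.83
Stainless water bottle €18.44: other taxable items → 8% → €1.48
Total tax = €15.02 + €0.19 + €0.47 + €7.21 + €1.68 + €1.14 + €0.83 + €1.48 = €28.02

€28.02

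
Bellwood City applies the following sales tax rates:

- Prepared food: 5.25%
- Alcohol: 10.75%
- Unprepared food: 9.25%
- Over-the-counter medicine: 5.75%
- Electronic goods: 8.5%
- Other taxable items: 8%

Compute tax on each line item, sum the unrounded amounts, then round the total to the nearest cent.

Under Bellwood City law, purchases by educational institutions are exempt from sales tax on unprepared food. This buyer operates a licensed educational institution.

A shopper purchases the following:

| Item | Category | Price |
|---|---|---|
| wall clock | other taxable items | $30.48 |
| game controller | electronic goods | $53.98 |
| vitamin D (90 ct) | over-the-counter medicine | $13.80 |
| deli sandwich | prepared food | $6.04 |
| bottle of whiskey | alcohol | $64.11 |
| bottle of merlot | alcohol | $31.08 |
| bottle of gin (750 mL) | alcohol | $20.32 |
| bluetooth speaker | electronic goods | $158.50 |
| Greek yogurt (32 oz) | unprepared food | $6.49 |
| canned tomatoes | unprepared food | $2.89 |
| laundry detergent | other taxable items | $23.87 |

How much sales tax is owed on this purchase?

Wall clock $30.48: other taxable items → 8% → $2.4384
Game controller $53.98: electronic goods → 8.5% → $4.5883
Vitamin D (90 ct) $13.80: over-the-counter medicine → 5.75% → $0.7935
Deli sandwich $6.04: prepared food → 5.25% → $0.3171
Bottle of whiskey $64.11: alcohol → 10.75% → $6.891825
Bottle of merlot $31.08: alcohol → 10.75% → $3.3411
Bottle of gin (750 mL) $20.32: alcohol → 10.75% → $2.1844
Bluetooth speaker $158.50: electronic goods → 8.5% → $13.4725
Greek yogurt (32 oz) $6.49: unprepared food, buyer-exempt → 0% → $0.00
Canned tomatoes $2.89: unprepared food, buyer-exempt → 0% → $0.00
Laundry detergent $23.87: other taxable items → 8% → $1.9096
Unrounded tax sum = $35.936725 → $35.94

$35.94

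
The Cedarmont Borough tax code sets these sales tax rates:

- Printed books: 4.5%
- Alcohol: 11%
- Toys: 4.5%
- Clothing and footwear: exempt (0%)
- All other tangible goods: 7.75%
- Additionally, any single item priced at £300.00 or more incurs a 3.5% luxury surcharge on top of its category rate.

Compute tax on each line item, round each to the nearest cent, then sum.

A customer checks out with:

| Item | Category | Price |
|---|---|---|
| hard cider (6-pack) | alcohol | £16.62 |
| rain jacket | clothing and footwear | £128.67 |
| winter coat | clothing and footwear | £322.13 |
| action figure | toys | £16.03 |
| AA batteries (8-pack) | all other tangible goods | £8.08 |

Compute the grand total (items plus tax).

Hard cider (6-pack) £16.62: alcohol → 11% → £1.83
Rain jacket £128.67: clothing and footwear → 0% → £0.00
Winter coat £322.13: clothing and footwear → 0% + 3.5% surcharge = 3.5% → £11.27
Action figure £16.03: toys → 4.5% → £0.72
AA batteries (8-pack) £8.08: all other tangible goods → 7.75% → £0.63
Subtotal = £491.53; tax = £14.45; total due = £505.98

£505.98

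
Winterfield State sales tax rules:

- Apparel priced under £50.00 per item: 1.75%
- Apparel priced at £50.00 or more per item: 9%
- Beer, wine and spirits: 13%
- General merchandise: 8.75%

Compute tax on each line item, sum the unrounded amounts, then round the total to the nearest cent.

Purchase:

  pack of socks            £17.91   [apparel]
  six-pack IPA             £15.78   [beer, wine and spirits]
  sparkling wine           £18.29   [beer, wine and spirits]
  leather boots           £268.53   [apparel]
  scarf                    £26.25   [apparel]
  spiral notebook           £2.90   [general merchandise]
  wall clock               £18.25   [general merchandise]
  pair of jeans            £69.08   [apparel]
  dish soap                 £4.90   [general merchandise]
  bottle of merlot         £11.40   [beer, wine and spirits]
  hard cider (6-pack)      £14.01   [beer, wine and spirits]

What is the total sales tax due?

Pack of socks £17.91: apparel, under £50.00 → 1.75% → £0.313425
Six-pack IPA £15.78: beer, wine and spirits → 13% → £2.0514
Sparkling wine £18.29: beer, wine and spirits → 13% → £2.3777
Leather boots £268.53: apparel, £50.00 or more → 9% → £24.1677
Scarf £26.25: apparel, under £50.00 → 1.75% → £0.459375
Spiral notebook £2.90: general merchandise → 8.75% → £0.25375
Wall clock £18.25: general merchandise → 8.75% → £1.596875
Pair of jeans £69.08: apparel, £50.00 or more → 9% → £6.2172
Dish soap £4.90: general merchandise → 8.75% → £0.42875
Bottle of merlot £11.40: beer, wine and spirits → 13% → £1.482
Hard cider (6-pack) £14.01: beer, wine and spirits → 13% → £1.8213
Unrounded tax sum = £41.169475 → £41.17

£41.17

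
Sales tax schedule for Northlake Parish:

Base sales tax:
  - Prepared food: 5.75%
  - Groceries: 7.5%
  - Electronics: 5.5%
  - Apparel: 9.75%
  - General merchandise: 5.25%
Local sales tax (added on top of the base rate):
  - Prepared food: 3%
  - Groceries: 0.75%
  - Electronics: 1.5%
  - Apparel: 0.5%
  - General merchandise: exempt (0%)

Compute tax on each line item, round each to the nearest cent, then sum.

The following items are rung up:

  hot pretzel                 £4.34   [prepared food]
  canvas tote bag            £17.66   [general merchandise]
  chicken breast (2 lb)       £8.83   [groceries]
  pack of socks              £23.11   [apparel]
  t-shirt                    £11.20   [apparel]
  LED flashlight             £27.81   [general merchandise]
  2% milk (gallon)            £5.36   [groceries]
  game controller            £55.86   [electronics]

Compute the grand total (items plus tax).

Hot pretzel £4.34: prepared food → 5.75% + 3% local = 8.75% → £0.38
Canvas tote bag £17.66: general merchandise → 5.25% + 0% local = 5.25% → £0.93
Chicken breast (2 lb) £8.83: groceries → 7.5% + 0.75% local = 8.25% → £0.73
Pack of socks £23.11: apparel → 9.75% + 0.5% local = 10.25% → £2.37
T-shirt £11.20: apparel → 9.75% + 0.5% local = 10.25% → £1.15
LED flashlight £27.81: general merchandise → 5.25% + 0% local = 5.25% → £1.46
2% milk (gallon) £5.36: groceries → 7.5% + 0.75% local = 8.25% → £0.44
Game controller £55.86: electronics → 5.5% + 1.5% local = 7% → £3.91
Subtotal = £154.17; tax = £11.37; total due = £165.54

£165.54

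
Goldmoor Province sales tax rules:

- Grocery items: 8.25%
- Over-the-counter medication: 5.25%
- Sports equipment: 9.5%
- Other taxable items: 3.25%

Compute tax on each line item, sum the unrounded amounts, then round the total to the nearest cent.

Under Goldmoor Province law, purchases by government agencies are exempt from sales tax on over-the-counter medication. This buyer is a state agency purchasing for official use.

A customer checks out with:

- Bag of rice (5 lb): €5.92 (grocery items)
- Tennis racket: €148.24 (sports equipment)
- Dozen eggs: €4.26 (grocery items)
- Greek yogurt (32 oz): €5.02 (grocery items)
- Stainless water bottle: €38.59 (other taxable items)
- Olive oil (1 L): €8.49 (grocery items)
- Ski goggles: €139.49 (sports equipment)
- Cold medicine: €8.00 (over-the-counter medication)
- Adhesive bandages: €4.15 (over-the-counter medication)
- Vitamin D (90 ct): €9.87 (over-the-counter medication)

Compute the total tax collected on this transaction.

€30.54

Bag of rice (5 lb) €5.92: grocery items → 8.25% → €0.4884
Tennis racket €148.24: sports equipment → 9.5% → €14.0828
Dozen eggs €4.26: grocery items → 8.25% → €0.35145
Greek yogurt (32 oz) €5.02: grocery items → 8.25% → €0.41415
Stainless water bottle €38.59: other taxable items → 3.25% → €1.254175
Olive oil (1 L) €8.49: grocery items → 8.25% → €0.700425
Ski goggles €139.49: sports equipment → 9.5% → €13.25155
Cold medicine €8.00: over-the-counter medication, buyer-exempt → 0% → €0.00
Adhesive bandages €4.15: over-the-counter medication, buyer-exempt → 0% → €0.00
Vitamin D (90 ct) €9.87: over-the-counter medication, buyer-exempt → 0% → €0.00
Unrounded tax sum = €30.54295 → €30.54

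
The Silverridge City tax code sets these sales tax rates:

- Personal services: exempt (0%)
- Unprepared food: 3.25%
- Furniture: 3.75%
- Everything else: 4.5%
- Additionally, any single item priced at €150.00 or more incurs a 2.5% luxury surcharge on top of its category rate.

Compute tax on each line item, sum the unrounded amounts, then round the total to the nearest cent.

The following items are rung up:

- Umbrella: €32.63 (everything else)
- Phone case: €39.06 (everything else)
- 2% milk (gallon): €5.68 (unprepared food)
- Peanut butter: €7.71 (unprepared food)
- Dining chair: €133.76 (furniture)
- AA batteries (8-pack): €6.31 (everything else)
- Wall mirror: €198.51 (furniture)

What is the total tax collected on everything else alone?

€3.51

Umbrella €32.63: everything else → 4.5% → €1.46835
Phone case €39.06: everything else → 4.5% → €1.7577
AA batteries (8-pack) €6.31: everything else → 4.5% → €0.28395
Tax on everything else: unrounded sum = €3.51 → €3.51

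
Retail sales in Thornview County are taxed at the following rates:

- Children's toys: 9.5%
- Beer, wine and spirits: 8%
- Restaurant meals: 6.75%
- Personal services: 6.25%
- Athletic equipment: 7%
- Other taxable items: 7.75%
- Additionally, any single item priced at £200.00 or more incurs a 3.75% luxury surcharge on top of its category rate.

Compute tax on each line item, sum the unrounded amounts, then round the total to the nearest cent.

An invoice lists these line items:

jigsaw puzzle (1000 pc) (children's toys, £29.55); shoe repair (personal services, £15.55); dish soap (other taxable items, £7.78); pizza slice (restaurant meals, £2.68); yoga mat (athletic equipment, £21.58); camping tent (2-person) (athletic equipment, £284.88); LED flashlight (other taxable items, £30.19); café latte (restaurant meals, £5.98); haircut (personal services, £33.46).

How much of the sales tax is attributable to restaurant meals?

£0.58

Pizza slice £2.68: restaurant meals → 6.75% → £0.1809
Café latte £5.98: restaurant meals → 6.75% → £0.40365
Tax on restaurant meals: unrounded sum = £0.58455 → £0.58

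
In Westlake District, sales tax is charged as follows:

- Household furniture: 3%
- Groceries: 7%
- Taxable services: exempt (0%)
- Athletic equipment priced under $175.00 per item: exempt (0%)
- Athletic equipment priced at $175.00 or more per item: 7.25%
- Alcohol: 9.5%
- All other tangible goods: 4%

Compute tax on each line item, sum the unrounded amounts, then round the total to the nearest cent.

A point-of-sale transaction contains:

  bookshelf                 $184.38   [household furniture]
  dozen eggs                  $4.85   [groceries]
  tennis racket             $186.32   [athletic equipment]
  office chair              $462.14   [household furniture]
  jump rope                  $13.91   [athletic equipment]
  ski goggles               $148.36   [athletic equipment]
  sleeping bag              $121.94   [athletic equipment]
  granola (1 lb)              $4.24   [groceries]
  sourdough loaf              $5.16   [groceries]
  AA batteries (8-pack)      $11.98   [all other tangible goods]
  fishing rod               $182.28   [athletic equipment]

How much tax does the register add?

Bookshelf $184.38: household furniture → 3% → $5.5314
Dozen eggs $4.85: groceries → 7% → $0.3395
Tennis racket $186.32: athletic equipment, $175.00 or more → 7.25% → $13.5082
Office chair $462.14: household furniture → 3% → $13.8642
Jump rope $13.91: athletic equipment, under $175.00 → 0% → $0.00
Ski goggles $148.36: athletic equipment, under $175.00 → 0% → $0.00
Sleeping bag $121.94: athletic equipment, under $175.00 → 0% → $0.00
Granola (1 lb) $4.24: groceries → 7% → $0.2968
Sourdough loaf $5.16: groceries → 7% → $0.3612
AA batteries (8-pack) $11.98: all other tangible goods → 4% → $0.4792
Fishing rod $182.28: athletic equipment, $175.00 or more → 7.25% → $13.2153
Unrounded tax sum = $47.5958 → $47.60

$47.60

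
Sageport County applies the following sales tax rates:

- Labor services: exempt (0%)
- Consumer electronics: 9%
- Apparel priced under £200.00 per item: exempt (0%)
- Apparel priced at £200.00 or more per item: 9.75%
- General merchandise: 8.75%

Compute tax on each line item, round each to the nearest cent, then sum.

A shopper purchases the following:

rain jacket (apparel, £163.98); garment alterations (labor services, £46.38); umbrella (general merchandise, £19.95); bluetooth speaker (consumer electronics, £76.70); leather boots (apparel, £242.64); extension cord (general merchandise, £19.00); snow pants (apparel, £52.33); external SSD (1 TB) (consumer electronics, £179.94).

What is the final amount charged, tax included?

Rain jacket £163.98: apparel, under £200.00 → 0% → £0.00
Garment alterations £46.38: labor services → 0% → £0.00
Umbrella £19.95: general merchandise → 8.75% → £1.75
Bluetooth speaker £76.70: consumer electronics → 9% → £6.90
Leather boots £242.64: apparel, £200.00 or more → 9.75% → £23.66
Extension cord £19.00: general merchandise → 8.75% → £1.66
Snow pants £52.33: apparel, under £200.00 → 0% → £0.00
External SSD (1 TB) £179.94: consumer electronics → 9% → £16.19
Subtotal = £800.92; tax = £50.16; total due = £851.08

£851.08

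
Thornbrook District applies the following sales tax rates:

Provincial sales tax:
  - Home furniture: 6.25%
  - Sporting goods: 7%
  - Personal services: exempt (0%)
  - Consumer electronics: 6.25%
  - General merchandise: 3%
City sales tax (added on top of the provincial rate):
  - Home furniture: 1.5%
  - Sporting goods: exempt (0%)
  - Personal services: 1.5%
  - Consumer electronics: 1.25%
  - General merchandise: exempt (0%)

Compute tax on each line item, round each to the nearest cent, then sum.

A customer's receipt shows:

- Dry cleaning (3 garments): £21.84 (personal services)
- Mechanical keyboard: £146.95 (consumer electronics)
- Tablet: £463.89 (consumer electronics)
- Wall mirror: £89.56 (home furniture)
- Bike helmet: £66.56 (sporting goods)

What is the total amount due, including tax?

Dry cleaning (3 garments) £21.84: personal services → 0% + 1.5% city = 1.5% → £0.33
Mechanical keyboard £146.95: consumer electronics → 6.25% + 1.25% city = 7.5% → £11.02
Tablet £463.89: consumer electronics → 6.25% + 1.25% city = 7.5% → £34.79
Wall mirror £89.56: home furniture → 6.25% + 1.5% city = 7.75% → £6.94
Bike helmet £66.56: sporting goods → 7% + 0% city = 7% → £4.66
Subtotal = £788.80; tax = £57.74; total due = £846.54

£846.54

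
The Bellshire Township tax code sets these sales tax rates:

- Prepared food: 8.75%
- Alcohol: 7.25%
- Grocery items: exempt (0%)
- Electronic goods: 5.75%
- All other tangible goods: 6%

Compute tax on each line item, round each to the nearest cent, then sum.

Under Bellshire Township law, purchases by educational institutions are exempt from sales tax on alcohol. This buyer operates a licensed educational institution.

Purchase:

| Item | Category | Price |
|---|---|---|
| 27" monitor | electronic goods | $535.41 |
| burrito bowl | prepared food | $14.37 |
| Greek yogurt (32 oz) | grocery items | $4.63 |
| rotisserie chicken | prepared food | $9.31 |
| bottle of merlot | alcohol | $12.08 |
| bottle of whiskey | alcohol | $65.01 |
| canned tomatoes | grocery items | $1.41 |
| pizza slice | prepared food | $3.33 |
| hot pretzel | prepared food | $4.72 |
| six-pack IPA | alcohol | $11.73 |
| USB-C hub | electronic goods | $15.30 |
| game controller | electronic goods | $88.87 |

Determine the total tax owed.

27" monitor $535.41: electronic goods → 5.75% → $30.79
Burrito bowl $14.37: prepared food → 8.75% → $1.26
Greek yogurt (32 oz) $4.63: grocery items → 0% → $0.00
Rotisserie chicken $9.31: prepared food → 8.75% → $0.81
Bottle of merlot $12.08: alcohol, buyer-exempt → 0% → $0.00
Bottle of whiskey $65.01: alcohol, buyer-exempt → 0% → $0.00
Canned tomatoes $1.41: grocery items → 0% → $0.00
Pizza slice $3.33: prepared food → 8.75% → $0.29
Hot pretzel $4.72: prepared food → 8.75% → $0.41
Six-pack IPA $11.73: alcohol, buyer-exempt → 0% → $0.00
USB-C hub $15.30: electronic goods → 5.75% → $0.88
Game controller $88.87: electronic goods → 5.75% → $5.11
Total tax = $30.79 + $1.26 + $0.81 + $0.29 + $0.41 + $0.88 + $5.11 = $39.55

$39.55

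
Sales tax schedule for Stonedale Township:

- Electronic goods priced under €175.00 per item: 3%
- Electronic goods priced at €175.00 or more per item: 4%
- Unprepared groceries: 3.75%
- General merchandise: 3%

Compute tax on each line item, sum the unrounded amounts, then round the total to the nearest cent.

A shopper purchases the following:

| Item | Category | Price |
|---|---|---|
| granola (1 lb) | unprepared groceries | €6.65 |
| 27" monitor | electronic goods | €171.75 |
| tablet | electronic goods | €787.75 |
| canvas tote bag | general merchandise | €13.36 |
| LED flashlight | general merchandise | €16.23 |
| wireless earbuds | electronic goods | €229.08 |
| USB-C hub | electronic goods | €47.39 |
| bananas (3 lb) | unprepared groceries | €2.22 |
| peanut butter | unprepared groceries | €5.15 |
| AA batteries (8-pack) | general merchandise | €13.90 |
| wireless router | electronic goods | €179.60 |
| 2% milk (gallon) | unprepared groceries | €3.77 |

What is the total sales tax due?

Granola (1 lb) €6.65: unprepared groceries → 3.75% → €0.249375
27" monitor €171.75: electronic goods, under €175.00 → 3% → €5.1525
Tablet €787.75: electronic goods, €175.00 or more → 4% → €31.51
Canvas tote bag €13.36: general merchandise → 3% → €0.4008
LED flashlight €16.23: general merchandise → 3% → €0.4869
Wireless earbuds €229.08: electronic goods, €175.00 or more → 4% → €9.1632
USB-C hub €47.39: electronic goods, under €175.00 → 3% → €1.4217
Bananas (3 lb) €2.22: unprepared groceries → 3.75% → €0.08325
Peanut butter €5.15: unprepared groceries → 3.75% → €0.193125
AA batteries (8-pack) €13.90: general merchandise → 3% → €0.417
Wireless router €179.60: electronic goods, €175.00 or more → 4% → €7.184
2% milk (gallon) €3.77: unprepared groceries → 3.75% → €0.141375
Unrounded tax sum = €56.403225 → €56.40

€56.40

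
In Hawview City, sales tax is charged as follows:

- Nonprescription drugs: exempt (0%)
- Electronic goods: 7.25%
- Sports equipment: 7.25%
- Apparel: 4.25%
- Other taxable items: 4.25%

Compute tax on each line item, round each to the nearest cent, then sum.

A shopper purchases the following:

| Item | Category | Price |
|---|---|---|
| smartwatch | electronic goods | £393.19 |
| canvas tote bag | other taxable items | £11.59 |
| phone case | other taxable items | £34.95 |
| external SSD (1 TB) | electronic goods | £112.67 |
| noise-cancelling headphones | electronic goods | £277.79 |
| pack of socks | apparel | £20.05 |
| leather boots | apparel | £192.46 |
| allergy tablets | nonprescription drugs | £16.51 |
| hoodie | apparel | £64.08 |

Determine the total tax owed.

Smartwatch £393.19: electronic goods → 7.25% → £28.51
Canvas tote bag £11.59: other taxable items → 4.25% → £0.49
Phone case £34.95: other taxable items → 4.25% → £1.49
External SSD (1 TB) £112.67: electronic goods → 7.25% → £8.17
Noise-cancelling headphones £277.79: electronic goods → 7.25% → £20.14
Pack of socks £20.05: apparel → 4.25% → £0.85
Leather boots £192.46: apparel → 4.25% → £8.18
Allergy tablets £16.51: nonprescription drugs → 0% → £0.00
Hoodie £64.08: apparel → 4.25% → £2.72
Total tax = £28.51 + £0.49 + £1.49 + £8.17 + £20.14 + £0.85 + £8.18 + £2.72 = £70.55

£70.55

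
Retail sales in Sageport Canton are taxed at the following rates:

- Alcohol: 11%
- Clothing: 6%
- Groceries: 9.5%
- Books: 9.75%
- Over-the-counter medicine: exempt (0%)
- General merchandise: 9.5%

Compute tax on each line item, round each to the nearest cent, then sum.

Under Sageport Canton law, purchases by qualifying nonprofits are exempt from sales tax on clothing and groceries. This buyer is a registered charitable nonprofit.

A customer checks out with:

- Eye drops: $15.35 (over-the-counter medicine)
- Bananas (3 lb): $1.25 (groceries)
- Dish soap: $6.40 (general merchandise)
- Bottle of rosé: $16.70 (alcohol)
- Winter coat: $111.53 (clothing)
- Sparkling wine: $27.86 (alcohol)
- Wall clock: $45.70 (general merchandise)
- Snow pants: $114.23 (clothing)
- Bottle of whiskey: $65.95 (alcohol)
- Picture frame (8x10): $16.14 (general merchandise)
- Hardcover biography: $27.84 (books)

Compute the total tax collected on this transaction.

$21.34

Eye drops $15.35: over-the-counter medicine → 0% → $0.00
Bananas (3 lb) $1.25: groceries, buyer-exempt → 0% → $0.00
Dish soap $6.40: general merchandise → 9.5% → $0.61
Bottle of rosé $16.70: alcohol → 11% → $1.84
Winter coat $111.53: clothing, buyer-exempt → 0% → $0.00
Sparkling wine $27.86: alcohol → 11% → $3.06
Wall clock $45.70: general merchandise → 9.5% → $4.34
Snow pants $114.23: clothing, buyer-exempt → 0% → $0.00
Bottle of whiskey $65.95: alcohol → 11% → $7.25
Picture frame (8x10) $16.14: general merchandise → 9.5% → $1.53
Hardcover biography $27.84: books → 9.75% → $2.71
Total tax = $0.61 + $1.84 + $3.06 + $4.34 + $7.25 + $1.53 + $2.71 = $21.34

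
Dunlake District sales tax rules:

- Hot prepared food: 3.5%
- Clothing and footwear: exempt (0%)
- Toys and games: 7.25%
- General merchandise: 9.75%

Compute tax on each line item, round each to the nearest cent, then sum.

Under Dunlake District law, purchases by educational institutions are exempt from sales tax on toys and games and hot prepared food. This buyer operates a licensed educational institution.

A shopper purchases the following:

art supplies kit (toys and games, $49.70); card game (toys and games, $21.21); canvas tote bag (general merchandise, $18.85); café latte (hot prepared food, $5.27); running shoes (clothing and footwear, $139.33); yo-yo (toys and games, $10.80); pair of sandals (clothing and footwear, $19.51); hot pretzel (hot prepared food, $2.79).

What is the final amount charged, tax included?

Art supplies kit $49.70: toys and games, buyer-exempt → 0% → $0.00
Card game $21.21: toys and games, buyer-exempt → 0% → $0.00
Canvas tote bag $18.85: general merchandise → 9.75% → $1.84
Café latte $5.27: hot prepared food, buyer-exempt → 0% → $0.00
Running shoes $139.33: clothing and footwear → 0% → $0.00
Yo-yo $10.80: toys and games, buyer-exempt → 0% → $0.00
Pair of sandals $19.51: clothing and footwear → 0% → $0.00
Hot pretzel $2.79: hot prepared food, buyer-exempt → 0% → $0.00
Subtotal = $267.46; tax = $1.84; total due = $269.30

$269.30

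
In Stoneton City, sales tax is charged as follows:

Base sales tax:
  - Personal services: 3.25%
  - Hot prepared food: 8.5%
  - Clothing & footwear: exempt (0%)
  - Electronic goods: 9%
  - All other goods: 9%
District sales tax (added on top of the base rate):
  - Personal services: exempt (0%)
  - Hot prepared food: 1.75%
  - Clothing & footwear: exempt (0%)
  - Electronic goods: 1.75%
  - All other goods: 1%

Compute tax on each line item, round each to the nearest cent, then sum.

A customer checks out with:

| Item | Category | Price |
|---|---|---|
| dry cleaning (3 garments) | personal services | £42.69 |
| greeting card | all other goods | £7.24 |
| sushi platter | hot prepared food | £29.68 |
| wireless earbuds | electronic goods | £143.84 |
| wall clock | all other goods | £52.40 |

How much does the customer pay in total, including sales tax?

Dry cleaning (3 garments) £42.69: personal services → 3.25% + 0% district = 3.25% → £1.39
Greeting card £7.24: all other goods → 9% + 1% district = 10% → £0.72
Sushi platter £29.68: hot prepared food → 8.5% + 1.75% district = 10.25% → £3.04
Wireless earbuds £143.84: electronic goods → 9% + 1.75% district = 10.75% → £15.46
Wall clock £52.40: all other goods → 9% + 1% district = 10% → £5.24
Subtotal = £275.85; tax = £25.85; total due = £301.70

£301.70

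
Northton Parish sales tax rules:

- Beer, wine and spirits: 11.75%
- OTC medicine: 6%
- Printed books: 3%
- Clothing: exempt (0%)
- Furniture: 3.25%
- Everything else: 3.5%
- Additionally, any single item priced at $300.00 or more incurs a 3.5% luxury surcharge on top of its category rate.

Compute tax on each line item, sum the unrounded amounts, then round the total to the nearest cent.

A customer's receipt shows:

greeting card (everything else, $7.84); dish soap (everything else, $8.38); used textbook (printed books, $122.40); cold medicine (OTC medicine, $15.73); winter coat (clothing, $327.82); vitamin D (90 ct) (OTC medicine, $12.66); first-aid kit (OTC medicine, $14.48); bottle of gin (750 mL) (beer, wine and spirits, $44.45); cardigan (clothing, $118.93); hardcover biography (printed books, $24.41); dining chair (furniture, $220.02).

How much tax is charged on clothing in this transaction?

$11.47

Winter coat $327.82: clothing → 0% + 3.5% surcharge = 3.5% → $11.4737
Cardigan $118.93: clothing → 0% → $0.00
Tax on clothing: unrounded sum = $11.4737 → $11.47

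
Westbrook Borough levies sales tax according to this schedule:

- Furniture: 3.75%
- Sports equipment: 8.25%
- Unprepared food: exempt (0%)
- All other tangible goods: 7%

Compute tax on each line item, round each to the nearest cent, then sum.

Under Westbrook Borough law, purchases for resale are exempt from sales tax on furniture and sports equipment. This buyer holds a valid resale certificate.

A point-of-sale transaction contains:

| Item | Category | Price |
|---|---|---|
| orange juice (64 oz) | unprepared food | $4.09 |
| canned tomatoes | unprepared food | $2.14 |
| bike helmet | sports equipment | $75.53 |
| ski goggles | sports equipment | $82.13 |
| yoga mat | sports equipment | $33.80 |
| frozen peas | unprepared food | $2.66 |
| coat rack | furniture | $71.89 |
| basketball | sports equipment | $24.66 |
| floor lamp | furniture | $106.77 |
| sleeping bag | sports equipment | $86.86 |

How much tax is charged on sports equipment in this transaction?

$0.00

Bike helmet $75.53: sports equipment, buyer-exempt → 0% → $0.00
Ski goggles $82.13: sports equipment, buyer-exempt → 0% → $0.00
Yoga mat $33.80: sports equipment, buyer-exempt → 0% → $0.00
Basketball $24.66: sports equipment, buyer-exempt → 0% → $0.00
Sleeping bag $86.86: sports equipment, buyer-exempt → 0% → $0.00
Tax on sports equipment = $0.00 + $0.00 + $0.00 + $0.00 + $0.00 = $0.00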